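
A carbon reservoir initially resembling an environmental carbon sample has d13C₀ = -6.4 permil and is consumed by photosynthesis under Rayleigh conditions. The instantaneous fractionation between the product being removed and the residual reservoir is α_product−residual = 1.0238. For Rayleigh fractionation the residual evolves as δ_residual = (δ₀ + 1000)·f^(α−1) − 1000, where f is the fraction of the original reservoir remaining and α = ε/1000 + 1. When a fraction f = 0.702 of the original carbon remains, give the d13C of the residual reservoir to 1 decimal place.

Rayleigh residual: δ_res = (δ₀ + 1000)·f^(α−1) − 1000
α − 1 = 0.02380
f^(α−1) = 0.702^(0.02380) = 0.991614
δ_res = (-6.4 + 1000) × 0.991614 − 1000 = 985.268 − 1000 = -14.73 permil

-14.7 permil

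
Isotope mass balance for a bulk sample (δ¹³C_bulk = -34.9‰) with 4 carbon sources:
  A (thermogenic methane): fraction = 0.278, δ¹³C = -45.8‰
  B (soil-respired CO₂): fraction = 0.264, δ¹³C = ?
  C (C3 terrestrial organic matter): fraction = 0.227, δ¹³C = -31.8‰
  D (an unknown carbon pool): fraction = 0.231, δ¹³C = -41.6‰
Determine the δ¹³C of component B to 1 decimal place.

-20.2‰

Isotope mass balance: δ_bulk = Σ fᵢ·δᵢ.
-34.9 = 0.278×(-45.8) + 0.264×δ_B + 0.227×(-31.8) + 0.231×(-41.6)
0.264·δ_B = -34.9 − (-29.561) = -5.339
δ_B = -5.339 / 0.264 = -20.22‰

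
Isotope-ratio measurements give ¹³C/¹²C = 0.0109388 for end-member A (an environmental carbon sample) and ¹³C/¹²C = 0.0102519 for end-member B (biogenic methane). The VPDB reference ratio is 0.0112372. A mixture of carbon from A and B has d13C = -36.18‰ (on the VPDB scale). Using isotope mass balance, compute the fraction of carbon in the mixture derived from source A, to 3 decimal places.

δ_A = (0.0109388/0.0112372 − 1)×1000 = (0.973445 − 1)×1000 = -26.555‰
δ_B = (0.0102519/0.0112372 − 1)×1000 = (0.912318 − 1)×1000 = -87.682‰
f_A = (δ_mix − δ_B)/(δ_A − δ_B) = (-36.18 − (-87.682))/(-26.555 − (-87.682))
f_A = 51.502 / 61.127 = 0.8425

0.843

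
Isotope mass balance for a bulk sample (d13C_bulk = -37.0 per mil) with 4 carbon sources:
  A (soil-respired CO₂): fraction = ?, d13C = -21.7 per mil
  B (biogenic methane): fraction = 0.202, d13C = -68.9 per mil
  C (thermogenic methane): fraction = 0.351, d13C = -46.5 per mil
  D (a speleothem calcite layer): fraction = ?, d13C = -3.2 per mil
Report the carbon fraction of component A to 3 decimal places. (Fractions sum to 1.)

Let f_A and f_D be the unknown fractions; fractions sum to 1 so f_A + f_D = 0.447.
Mass balance: Σ fᵢ·δᵢ = δ_bulk ⇒ f_A·(-21.7) + f_D·(-3.2) = -37.0 − (-30.239) = -6.761
Substitute f_D = 0.447 − f_A:
f_A·(-21.7 − -3.2) = -6.761 − 0.447×(-3.2) = -5.330
f_A = -5.330 / -18.5 = 0.2881

0.288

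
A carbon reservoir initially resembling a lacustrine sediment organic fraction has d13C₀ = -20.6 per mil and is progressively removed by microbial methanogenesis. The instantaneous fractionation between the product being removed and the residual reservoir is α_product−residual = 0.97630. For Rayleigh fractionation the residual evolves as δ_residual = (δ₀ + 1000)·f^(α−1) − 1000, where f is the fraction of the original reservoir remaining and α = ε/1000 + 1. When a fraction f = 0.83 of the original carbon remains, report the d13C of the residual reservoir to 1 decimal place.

-16.3 per mil

Rayleigh residual: δ_res = (δ₀ + 1000)·f^(α−1) − 1000
α − 1 = -0.02370
f^(α−1) = 0.83^(-0.02370) = 1.004426
δ_res = (-20.6 + 1000) × 1.004426 − 1000 = 983.735 − 1000 = -16.27 per mil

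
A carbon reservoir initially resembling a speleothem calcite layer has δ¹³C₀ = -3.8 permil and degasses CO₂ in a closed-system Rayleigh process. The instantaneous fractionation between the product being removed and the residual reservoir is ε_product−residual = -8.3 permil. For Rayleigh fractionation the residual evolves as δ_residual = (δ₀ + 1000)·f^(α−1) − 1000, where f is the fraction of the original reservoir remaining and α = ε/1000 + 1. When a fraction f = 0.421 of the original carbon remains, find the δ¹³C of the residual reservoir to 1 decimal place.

3.4 permil

Rayleigh residual: δ_res = (δ₀ + 1000)·f^(α−1) − 1000
α = ε/1000 + 1 = 0.99170, so α − 1 = -0.00830
f^(α−1) = 0.421^(-0.00830) = 1.007206
δ_res = (-3.8 + 1000) × 1.007206 − 1000 = 1003.379 − 1000 = 3.38 permil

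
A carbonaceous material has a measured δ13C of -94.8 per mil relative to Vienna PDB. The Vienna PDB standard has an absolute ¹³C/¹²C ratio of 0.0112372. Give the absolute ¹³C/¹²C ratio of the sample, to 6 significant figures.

R_sample = R_standard × (δ13C/1000 + 1)
R_sample = 0.0112372 × (-94.8/1000 + 1) = 0.0112372 × 0.905200
R_sample = 0.0101719

0.0101719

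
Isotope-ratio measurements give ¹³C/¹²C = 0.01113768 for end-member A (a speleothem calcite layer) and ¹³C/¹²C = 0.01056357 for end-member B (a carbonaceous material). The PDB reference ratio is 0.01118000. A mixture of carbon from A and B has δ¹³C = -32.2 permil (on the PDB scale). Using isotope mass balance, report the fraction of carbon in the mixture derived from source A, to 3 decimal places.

0.447

δ_A = (0.01113768/0.01118000 − 1)×1000 = (0.996215 − 1)×1000 = -3.785 permil
δ_B = (0.01056357/0.01118000 − 1)×1000 = (0.944863 − 1)×1000 = -55.137 permil
f_A = (δ_mix − δ_B)/(δ_A − δ_B) = (-32.2 − (-55.137))/(-3.785 − (-55.137))
f_A = 22.937 / 51.352 = 0.4467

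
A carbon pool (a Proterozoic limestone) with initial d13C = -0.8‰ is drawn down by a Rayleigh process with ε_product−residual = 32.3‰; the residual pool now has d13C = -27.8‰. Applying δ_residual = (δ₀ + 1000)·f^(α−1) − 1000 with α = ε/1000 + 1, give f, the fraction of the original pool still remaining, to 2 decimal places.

α − 1 = ε/1000 = 0.0323
(δ_res + 1000)/(δ₀ + 1000) = (-27.8 + 1000)/(-0.8 + 1000) = 972.2/999.2 = 0.972978
f = 0.972978^(1/0.0323) = exp(ln(0.972978)/0.0323) = exp(-0.02739/0.0323)
f = exp(-0.8481) = 0.4282

0.43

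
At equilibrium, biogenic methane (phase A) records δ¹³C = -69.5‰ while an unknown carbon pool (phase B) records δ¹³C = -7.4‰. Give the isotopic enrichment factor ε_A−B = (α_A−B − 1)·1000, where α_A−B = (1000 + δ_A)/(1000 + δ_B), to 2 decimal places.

α_A−B = (1000 + -69.5) / (1000 + -7.4) = 930.5 / 992.6 = 0.937437
ε_A−B = (0.937437 − 1) × 1000 = -62.563‰
(The approximation ε ≈ δ_A − δ_B would give -62.1‰.)

-62.56‰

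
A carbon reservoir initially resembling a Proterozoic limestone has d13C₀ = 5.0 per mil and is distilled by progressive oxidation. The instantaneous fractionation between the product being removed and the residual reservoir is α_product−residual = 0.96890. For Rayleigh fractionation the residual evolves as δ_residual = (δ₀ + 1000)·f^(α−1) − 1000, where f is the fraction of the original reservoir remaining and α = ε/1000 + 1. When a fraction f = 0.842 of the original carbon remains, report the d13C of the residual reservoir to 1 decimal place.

10.4 per mil

Rayleigh residual: δ_res = (δ₀ + 1000)·f^(α−1) − 1000
α − 1 = -0.03110
f^(α−1) = 0.842^(-0.03110) = 1.005363
δ_res = (5.0 + 1000) × 1.005363 − 1000 = 1010.390 − 1000 = 10.39 per mil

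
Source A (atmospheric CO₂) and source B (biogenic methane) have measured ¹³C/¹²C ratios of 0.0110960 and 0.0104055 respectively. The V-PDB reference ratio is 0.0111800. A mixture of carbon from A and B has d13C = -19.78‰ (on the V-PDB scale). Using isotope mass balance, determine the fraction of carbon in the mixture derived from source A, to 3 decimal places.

δ_A = (0.0110960/0.0111800 − 1)×1000 = (0.992487 − 1)×1000 = -7.513‰
δ_B = (0.0104055/0.0111800 − 1)×1000 = (0.930725 − 1)×1000 = -69.275‰
f_A = (δ_mix − δ_B)/(δ_A − δ_B) = (-19.78 − (-69.275))/(-7.513 − (-69.275))
f_A = 49.495 / 61.762 = 0.8014

0.801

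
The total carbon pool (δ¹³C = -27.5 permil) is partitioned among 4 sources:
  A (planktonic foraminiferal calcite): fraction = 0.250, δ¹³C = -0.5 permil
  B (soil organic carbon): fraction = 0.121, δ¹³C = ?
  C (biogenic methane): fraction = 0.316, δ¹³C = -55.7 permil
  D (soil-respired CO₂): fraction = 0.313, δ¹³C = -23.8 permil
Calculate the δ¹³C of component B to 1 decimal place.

-19.2 permil

Isotope mass balance: δ_bulk = Σ fᵢ·δᵢ.
-27.5 = 0.250×(-0.5) + 0.121×δ_B + 0.316×(-55.7) + 0.313×(-23.8)
0.121·δ_B = -27.5 − (-25.176) = -2.324
δ_B = -2.324 / 0.121 = -19.21 permil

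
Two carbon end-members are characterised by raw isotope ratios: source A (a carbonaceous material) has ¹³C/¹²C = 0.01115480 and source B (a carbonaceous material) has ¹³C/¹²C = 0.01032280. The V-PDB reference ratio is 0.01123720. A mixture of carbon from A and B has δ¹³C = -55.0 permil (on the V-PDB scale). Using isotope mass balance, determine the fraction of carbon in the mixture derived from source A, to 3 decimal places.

0.356

δ_A = (0.01115480/0.01123720 − 1)×1000 = (0.992667 − 1)×1000 = -7.333 permil
δ_B = (0.01032280/0.01123720 − 1)×1000 = (0.918627 − 1)×1000 = -81.373 permil
f_A = (δ_mix − δ_B)/(δ_A − δ_B) = (-55.0 − (-81.373))/(-7.333 − (-81.373))
f_A = 26.373 / 74.040 = 0.3562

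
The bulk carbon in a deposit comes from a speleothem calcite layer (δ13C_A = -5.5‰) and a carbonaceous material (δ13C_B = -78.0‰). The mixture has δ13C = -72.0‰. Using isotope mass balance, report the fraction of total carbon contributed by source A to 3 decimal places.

0.083

δ_mix = f_A·δ_A + (1 − f_A)·δ_B  ⇒  f_A = (δ_mix − δ_B)/(δ_A − δ_B)
f_A = (-72.0 − (-78.0)) / (-5.5 − (-78.0))
f_A = 6.0 / 72.5 = 0.0828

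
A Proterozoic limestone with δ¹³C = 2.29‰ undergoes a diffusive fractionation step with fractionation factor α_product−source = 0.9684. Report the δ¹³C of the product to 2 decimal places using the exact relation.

δ_product = (δ_source + 1000)·α − 1000
δ_product = (2.29 + 1000) × 0.9684 − 1000
δ_product = 970.618 − 1000 = -29.382‰

-29.38‰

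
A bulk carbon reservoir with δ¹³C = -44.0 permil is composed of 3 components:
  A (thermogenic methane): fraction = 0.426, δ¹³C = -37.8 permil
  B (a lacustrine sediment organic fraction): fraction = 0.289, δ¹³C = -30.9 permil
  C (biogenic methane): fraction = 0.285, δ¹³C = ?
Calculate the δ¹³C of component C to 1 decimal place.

-66.6 permil

Isotope mass balance: δ_bulk = Σ fᵢ·δᵢ.
-44.0 = 0.426×(-37.8) + 0.289×(-30.9) + 0.285×δ_C
0.285·δ_C = -44.0 − (-25.033) = -18.967
δ_C = -18.967 / 0.285 = -66.55 permil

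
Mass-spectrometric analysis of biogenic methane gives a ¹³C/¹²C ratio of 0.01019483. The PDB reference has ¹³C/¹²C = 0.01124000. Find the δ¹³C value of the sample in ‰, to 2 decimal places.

δ¹³C = (R_sample / R_standard − 1) × 1000
R_sample / R_standard = 0.01019483 / 0.01124000 = 0.907013
δ¹³C = (0.907013 − 1) × 1000 = -92.987‰

-92.99‰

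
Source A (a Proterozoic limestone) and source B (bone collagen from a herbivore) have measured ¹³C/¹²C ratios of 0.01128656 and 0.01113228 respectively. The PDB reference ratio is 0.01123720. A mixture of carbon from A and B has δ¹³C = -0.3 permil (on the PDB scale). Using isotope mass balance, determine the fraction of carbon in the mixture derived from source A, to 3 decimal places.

0.658

δ_A = (0.01128656/0.01123720 − 1)×1000 = (1.004393 − 1)×1000 = 4.393 permil
δ_B = (0.01113228/0.01123720 − 1)×1000 = (0.990663 − 1)×1000 = -9.337 permil
f_A = (δ_mix − δ_B)/(δ_A − δ_B) = (-0.3 − (-9.337))/(4.393 − (-9.337))
f_A = 9.037 / 13.729 = 0.6582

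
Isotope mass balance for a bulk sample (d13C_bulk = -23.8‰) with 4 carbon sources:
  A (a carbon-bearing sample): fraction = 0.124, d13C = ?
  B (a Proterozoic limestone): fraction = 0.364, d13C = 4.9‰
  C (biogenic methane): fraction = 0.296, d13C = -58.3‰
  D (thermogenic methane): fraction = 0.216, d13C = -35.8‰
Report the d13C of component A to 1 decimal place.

Isotope mass balance: δ_bulk = Σ fᵢ·δᵢ.
-23.8 = 0.124×δ_A + 0.364×(4.9) + 0.296×(-58.3) + 0.216×(-35.8)
0.124·δ_A = -23.8 − (-23.206) = -0.594
δ_A = -0.594 / 0.124 = -4.79‰

-4.8‰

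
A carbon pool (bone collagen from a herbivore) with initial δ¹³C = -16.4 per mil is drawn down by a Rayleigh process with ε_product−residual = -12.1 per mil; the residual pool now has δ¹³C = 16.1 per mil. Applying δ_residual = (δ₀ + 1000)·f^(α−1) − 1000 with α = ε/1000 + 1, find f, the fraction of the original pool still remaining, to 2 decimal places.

α − 1 = ε/1000 = -0.0121
(δ_res + 1000)/(δ₀ + 1000) = (16.1 + 1000)/(-16.4 + 1000) = 1016.1/983.6 = 1.033042
f = 1.033042^(1/-0.0121) = exp(ln(1.033042)/-0.0121) = exp(0.03251/-0.0121)
f = exp(-2.6866) = 0.0681

0.07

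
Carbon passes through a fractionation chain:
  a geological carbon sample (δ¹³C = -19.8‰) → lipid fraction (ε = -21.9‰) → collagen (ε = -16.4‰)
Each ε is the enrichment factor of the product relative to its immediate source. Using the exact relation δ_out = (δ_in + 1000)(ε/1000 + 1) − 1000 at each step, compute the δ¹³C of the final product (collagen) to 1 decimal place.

-57.0‰

step 1: δ = (-19.80 + 1000)·(-21.9/1000 + 1) − 1000 = -41.27‰
step 2: δ = (-41.27 + 1000)·(-16.4/1000 + 1) − 1000 = -56.99‰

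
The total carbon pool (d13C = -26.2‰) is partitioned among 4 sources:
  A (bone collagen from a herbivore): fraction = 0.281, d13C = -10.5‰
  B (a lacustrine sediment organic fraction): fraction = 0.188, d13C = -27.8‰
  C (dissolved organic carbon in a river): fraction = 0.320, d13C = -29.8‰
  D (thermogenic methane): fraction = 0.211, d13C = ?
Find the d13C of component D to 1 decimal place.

Isotope mass balance: δ_bulk = Σ fᵢ·δᵢ.
-26.2 = 0.281×(-10.5) + 0.188×(-27.8) + 0.320×(-29.8) + 0.211×δ_D
0.211·δ_D = -26.2 − (-17.713) = -8.487
δ_D = -8.487 / 0.211 = -40.22‰

-40.2‰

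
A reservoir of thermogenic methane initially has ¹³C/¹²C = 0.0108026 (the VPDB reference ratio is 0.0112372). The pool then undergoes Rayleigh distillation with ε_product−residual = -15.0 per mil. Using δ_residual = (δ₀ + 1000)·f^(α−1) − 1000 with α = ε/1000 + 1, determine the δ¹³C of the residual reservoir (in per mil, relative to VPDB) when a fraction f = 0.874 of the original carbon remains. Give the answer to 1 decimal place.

-36.7 per mil

δ₀ = (0.0108026/0.0112372 − 1)×1000 = (0.961325 − 1)×1000 = -38.675 per mil
α − 1 = ε/1000 = -0.0150
f^(α−1) = 0.874^(-0.0150) = 1.002022
δ_res = (-38.675 + 1000) × 1.002022 − 1000 = 963.269 − 1000 = -36.73 per mil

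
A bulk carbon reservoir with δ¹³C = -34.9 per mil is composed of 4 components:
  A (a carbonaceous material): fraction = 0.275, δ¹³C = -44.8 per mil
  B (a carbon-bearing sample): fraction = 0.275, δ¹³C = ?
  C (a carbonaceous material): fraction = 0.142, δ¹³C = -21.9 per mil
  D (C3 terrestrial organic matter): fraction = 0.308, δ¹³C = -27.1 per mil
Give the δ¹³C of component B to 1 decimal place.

-40.4 per mil

Isotope mass balance: δ_bulk = Σ fᵢ·δᵢ.
-34.9 = 0.275×(-44.8) + 0.275×δ_B + 0.142×(-21.9) + 0.308×(-27.1)
0.275·δ_B = -34.9 − (-23.777) = -11.123
δ_B = -11.123 / 0.275 = -40.45 per mil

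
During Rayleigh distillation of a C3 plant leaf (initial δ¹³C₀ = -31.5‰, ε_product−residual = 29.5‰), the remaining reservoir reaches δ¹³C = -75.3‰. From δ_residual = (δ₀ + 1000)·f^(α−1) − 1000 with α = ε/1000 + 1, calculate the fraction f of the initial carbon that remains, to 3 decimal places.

0.208

α − 1 = ε/1000 = 0.0295
(δ_res + 1000)/(δ₀ + 1000) = (-75.3 + 1000)/(-31.5 + 1000) = 924.7/968.5 = 0.954775
f = 0.954775^(1/0.0295) = exp(ln(0.954775)/0.0295) = exp(-0.04628/0.0295)
f = exp(-1.5688) = 0.2083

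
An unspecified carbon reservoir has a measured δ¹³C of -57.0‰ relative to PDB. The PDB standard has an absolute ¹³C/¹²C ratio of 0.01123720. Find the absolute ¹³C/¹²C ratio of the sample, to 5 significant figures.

0.010597

R_sample = R_standard × (δ¹³C/1000 + 1)
R_sample = 0.01123720 × (-57.0/1000 + 1) = 0.01123720 × 0.943000
R_sample = 0.0105967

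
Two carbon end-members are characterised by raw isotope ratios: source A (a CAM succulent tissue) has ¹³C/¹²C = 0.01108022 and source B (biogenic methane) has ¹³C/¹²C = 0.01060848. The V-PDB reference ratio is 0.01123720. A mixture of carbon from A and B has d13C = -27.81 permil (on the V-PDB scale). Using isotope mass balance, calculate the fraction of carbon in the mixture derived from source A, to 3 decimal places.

δ_A = (0.01108022/0.01123720 − 1)×1000 = (0.986030 − 1)×1000 = -13.970 permil
δ_B = (0.01060848/0.01123720 − 1)×1000 = (0.944050 − 1)×1000 = -55.950 permil
f_A = (δ_mix − δ_B)/(δ_A − δ_B) = (-27.81 − (-55.950))/(-13.970 − (-55.950))
f_A = 28.140 / 41.980 = 0.6703

0.670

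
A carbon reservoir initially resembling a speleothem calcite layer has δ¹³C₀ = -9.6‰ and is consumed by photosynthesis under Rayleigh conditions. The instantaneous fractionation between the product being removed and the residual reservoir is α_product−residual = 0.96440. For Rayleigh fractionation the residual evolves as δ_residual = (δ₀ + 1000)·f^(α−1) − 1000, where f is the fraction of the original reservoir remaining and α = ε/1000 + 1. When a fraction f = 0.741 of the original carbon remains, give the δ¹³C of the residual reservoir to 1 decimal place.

1.0‰

Rayleigh residual: δ_res = (δ₀ + 1000)·f^(α−1) − 1000
α − 1 = -0.03560
f^(α−1) = 0.741^(-0.03560) = 1.010728
δ_res = (-9.6 + 1000) × 1.010728 − 1000 = 1001.025 − 1000 = 1.03‰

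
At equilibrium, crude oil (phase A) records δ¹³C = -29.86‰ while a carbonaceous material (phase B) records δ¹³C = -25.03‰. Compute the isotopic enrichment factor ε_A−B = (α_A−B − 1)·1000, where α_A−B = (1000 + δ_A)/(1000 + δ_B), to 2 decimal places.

-4.95‰

α_A−B = (1000 + -29.86) / (1000 + -25.03) = 970.14 / 974.97 = 0.995046
ε_A−B = (0.995046 − 1) × 1000 = -4.954‰
(The approximation ε ≈ δ_A − δ_B would give -4.83‰.)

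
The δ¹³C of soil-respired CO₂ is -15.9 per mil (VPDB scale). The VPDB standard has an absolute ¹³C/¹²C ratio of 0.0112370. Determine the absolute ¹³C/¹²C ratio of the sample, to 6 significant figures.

0.0110583

R_sample = R_standard × (δ¹³C/1000 + 1)
R_sample = 0.0112370 × (-15.9/1000 + 1) = 0.0112370 × 0.984100
R_sample = 0.0110583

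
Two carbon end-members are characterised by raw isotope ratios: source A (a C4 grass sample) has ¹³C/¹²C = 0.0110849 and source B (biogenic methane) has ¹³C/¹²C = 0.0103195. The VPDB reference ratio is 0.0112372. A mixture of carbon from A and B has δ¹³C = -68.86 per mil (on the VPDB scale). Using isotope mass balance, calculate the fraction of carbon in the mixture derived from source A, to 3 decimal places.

δ_A = (0.0110849/0.0112372 − 1)×1000 = (0.986447 − 1)×1000 = -13.553 per mil
δ_B = (0.0103195/0.0112372 − 1)×1000 = (0.918334 − 1)×1000 = -81.666 per mil
f_A = (δ_mix − δ_B)/(δ_A − δ_B) = (-68.86 − (-81.666))/(-13.553 − (-81.666))
f_A = 12.806 / 68.113 = 0.1880

0.188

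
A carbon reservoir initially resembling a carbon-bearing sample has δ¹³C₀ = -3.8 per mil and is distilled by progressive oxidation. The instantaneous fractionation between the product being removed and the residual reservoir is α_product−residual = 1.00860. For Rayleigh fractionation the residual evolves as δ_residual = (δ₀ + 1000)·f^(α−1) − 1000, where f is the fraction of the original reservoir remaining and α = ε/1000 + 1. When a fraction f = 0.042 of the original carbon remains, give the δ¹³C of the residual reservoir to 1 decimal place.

-30.6 per mil

Rayleigh residual: δ_res = (δ₀ + 1000)·f^(α−1) − 1000
α − 1 = 0.00860
f^(α−1) = 0.042^(0.00860) = 0.973106
δ_res = (-3.8 + 1000) × 0.973106 − 1000 = 969.408 − 1000 = -30.59 per mil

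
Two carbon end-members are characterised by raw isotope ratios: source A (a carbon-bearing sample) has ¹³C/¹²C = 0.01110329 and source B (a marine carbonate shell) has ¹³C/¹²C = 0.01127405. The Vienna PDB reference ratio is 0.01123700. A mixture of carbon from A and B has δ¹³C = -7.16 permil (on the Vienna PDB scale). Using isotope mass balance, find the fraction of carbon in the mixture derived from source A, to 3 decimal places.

0.688

δ_A = (0.01110329/0.01123700 − 1)×1000 = (0.988101 − 1)×1000 = -11.899 permil
δ_B = (0.01127405/0.01123700 − 1)×1000 = (1.003297 − 1)×1000 = 3.297 permil
f_A = (δ_mix − δ_B)/(δ_A − δ_B) = (-7.16 − (3.297))/(-11.899 − (3.297))
f_A = -10.457 / -15.196 = 0.6881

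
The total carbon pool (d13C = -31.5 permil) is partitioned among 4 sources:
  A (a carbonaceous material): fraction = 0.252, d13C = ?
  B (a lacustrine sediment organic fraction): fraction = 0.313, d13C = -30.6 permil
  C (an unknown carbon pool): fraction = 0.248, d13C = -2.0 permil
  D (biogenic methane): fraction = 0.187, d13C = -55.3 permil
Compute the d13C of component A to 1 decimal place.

Isotope mass balance: δ_bulk = Σ fᵢ·δᵢ.
-31.5 = 0.252×δ_A + 0.313×(-30.6) + 0.248×(-2.0) + 0.187×(-55.3)
0.252·δ_A = -31.5 − (-20.415) = -11.085
δ_A = -11.085 / 0.252 = -43.99 permil

-44.0 permil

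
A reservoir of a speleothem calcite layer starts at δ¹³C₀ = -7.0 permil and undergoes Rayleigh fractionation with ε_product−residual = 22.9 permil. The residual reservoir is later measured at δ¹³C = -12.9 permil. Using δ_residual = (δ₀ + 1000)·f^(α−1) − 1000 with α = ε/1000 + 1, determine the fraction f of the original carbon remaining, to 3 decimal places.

0.771

α − 1 = ε/1000 = 0.0229
(δ_res + 1000)/(δ₀ + 1000) = (-12.9 + 1000)/(-7.0 + 1000) = 987.1/993.0 = 0.994058
f = 0.994058^(1/0.0229) = exp(ln(0.994058)/0.0229) = exp(-0.00596/0.0229)
f = exp(-0.2602) = 0.7709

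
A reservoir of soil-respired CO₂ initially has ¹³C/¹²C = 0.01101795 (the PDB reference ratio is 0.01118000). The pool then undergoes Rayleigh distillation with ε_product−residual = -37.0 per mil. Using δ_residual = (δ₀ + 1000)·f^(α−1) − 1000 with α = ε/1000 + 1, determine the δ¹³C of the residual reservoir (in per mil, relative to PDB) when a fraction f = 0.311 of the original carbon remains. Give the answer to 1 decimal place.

δ₀ = (0.01101795/0.01118000 − 1)×1000 = (0.985505 − 1)×1000 = -14.495 per mil
α − 1 = ε/1000 = -0.0370
f^(α−1) = 0.311^(-0.0370) = 1.044162
δ_res = (-14.495 + 1000) × 1.044162 − 1000 = 1029.027 − 1000 = 29.03 per mil

29.0 per mil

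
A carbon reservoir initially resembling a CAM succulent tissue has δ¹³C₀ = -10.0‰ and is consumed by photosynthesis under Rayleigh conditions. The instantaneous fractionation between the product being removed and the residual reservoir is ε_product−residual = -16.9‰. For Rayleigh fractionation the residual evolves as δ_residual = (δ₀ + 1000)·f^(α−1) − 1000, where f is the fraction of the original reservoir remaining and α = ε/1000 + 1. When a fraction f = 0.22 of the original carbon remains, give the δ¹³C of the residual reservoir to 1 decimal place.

15.7‰

Rayleigh residual: δ_res = (δ₀ + 1000)·f^(α−1) − 1000
α = ε/1000 + 1 = 0.98310, so α − 1 = -0.01690
f^(α−1) = 0.22^(-0.01690) = 1.025919
δ_res = (-10.0 + 1000) × 1.025919 − 1000 = 1015.660 − 1000 = 15.66‰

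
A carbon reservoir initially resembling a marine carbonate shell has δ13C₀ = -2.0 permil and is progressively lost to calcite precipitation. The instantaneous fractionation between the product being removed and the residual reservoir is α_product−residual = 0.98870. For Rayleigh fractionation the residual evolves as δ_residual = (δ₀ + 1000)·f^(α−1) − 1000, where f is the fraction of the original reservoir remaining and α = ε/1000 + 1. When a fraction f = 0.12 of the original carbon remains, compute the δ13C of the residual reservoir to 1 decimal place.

22.2 permil

Rayleigh residual: δ_res = (δ₀ + 1000)·f^(α−1) − 1000
α − 1 = -0.01130
f^(α−1) = 0.12^(-0.01130) = 1.024248
δ_res = (-2.0 + 1000) × 1.024248 − 1000 = 1022.200 − 1000 = 22.20 permil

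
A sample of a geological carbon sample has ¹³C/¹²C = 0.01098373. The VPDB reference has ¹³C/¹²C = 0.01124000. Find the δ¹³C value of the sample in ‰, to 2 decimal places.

δ¹³C = (R_sample / R_standard − 1) × 1000
R_sample / R_standard = 0.01098373 / 0.01124000 = 0.977200
δ¹³C = (0.977200 − 1) × 1000 = -22.800‰

-22.80‰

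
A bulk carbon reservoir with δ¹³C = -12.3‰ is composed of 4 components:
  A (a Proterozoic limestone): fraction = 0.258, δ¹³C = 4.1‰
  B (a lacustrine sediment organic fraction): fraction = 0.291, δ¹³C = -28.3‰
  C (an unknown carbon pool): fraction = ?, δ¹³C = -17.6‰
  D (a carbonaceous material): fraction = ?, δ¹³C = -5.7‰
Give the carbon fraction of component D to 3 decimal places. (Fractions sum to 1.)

0.237

Let f_D and f_C be the unknown fractions; fractions sum to 1 so f_D + f_C = 0.451.
Mass balance: Σ fᵢ·δᵢ = δ_bulk ⇒ f_D·(-5.7) + f_C·(-17.6) = -12.3 − (-7.178) = -5.123
Substitute f_C = 0.451 − f_D:
f_D·(-5.7 − -17.6) = -5.123 − 0.451×(-17.6) = 2.815
f_D = 2.815 / 11.9 = 0.2366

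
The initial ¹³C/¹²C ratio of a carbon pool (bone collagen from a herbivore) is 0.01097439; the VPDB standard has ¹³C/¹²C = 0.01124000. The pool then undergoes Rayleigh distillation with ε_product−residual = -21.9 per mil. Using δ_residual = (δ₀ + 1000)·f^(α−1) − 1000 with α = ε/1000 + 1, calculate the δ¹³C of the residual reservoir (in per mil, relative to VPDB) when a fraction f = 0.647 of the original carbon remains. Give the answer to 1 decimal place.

δ₀ = (0.01097439/0.01124000 − 1)×1000 = (0.976369 − 1)×1000 = -23.631 per mil
α − 1 = ε/1000 = -0.0219
f^(α−1) = 0.647^(-0.0219) = 1.009581
δ_res = (-23.631 + 1000) × 1.009581 − 1000 = 985.724 − 1000 = -14.28 per mil

-14.3 per mil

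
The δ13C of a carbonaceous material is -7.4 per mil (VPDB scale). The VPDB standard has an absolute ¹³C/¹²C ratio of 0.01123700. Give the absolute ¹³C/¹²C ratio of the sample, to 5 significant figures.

R_sample = R_standard × (δ13C/1000 + 1)
R_sample = 0.01123700 × (-7.4/1000 + 1) = 0.01123700 × 0.992600
R_sample = 0.0111538

0.011154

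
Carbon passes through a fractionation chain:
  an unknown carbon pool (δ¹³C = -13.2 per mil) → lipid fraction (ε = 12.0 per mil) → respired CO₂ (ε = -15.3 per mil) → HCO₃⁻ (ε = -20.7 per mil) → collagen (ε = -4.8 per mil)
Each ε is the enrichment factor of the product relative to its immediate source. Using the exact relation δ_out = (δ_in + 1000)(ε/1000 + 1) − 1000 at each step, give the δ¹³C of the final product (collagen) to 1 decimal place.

-41.6 per mil

step 1: δ = (-13.20 + 1000)·(12.0/1000 + 1) − 1000 = -1.36 per mil
step 2: δ = (-1.36 + 1000)·(-15.3/1000 + 1) − 1000 = -16.64 per mil
step 3: δ = (-16.64 + 1000)·(-20.7/1000 + 1) − 1000 = -36.99 per mil
step 4: δ = (-36.99 + 1000)·(-4.8/1000 + 1) − 1000 = -41.62 per mil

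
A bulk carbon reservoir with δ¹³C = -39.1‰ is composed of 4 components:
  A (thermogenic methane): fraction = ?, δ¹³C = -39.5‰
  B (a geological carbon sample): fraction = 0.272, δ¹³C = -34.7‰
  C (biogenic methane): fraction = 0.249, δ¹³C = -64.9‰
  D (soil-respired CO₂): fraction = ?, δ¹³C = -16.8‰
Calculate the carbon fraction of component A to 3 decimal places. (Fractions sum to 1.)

Let f_A and f_D be the unknown fractions; fractions sum to 1 so f_A + f_D = 0.479.
Mass balance: Σ fᵢ·δᵢ = δ_bulk ⇒ f_A·(-39.5) + f_D·(-16.8) = -39.1 − (-25.599) = -13.502
Substitute f_D = 0.479 − f_A:
f_A·(-39.5 − -16.8) = -13.502 − 0.479×(-16.8) = -5.454
f_A = -5.454 / -22.7 = 0.2403

0.240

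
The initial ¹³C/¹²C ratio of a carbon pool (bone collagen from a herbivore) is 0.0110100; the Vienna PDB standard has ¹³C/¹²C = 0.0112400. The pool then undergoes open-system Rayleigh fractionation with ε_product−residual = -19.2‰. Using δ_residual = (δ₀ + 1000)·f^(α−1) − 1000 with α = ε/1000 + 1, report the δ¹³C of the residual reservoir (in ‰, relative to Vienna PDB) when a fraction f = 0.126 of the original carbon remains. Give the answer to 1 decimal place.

δ₀ = (0.0110100/0.0112400 − 1)×1000 = (0.979537 − 1)×1000 = -20.463‰
α − 1 = ε/1000 = -0.0192
f^(α−1) = 0.126^(-0.0192) = 1.040574
δ_res = (-20.463 + 1000) × 1.040574 − 1000 = 1019.281 − 1000 = 19.28‰

19.3‰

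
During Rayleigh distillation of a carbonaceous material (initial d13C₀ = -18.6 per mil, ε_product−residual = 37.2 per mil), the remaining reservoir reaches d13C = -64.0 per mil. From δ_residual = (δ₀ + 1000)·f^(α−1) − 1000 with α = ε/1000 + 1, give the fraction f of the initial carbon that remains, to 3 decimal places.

0.280

α − 1 = ε/1000 = 0.0372
(δ_res + 1000)/(δ₀ + 1000) = (-64.0 + 1000)/(-18.6 + 1000) = 936.0/981.4 = 0.953740
f = 0.953740^(1/0.0372) = exp(ln(0.953740)/0.0372) = exp(-0.04736/0.0372)
f = exp(-1.2732) = 0.2799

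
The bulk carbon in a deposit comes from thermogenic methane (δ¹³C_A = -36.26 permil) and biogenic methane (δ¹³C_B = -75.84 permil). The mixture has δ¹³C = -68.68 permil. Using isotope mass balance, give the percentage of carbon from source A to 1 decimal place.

18.1%

δ_mix = f_A·δ_A + (1 − f_A)·δ_B  ⇒  f_A = (δ_mix − δ_B)/(δ_A − δ_B)
f_A = (-68.68 − (-75.84)) / (-36.26 − (-75.84))
f_A = 7.16 / 39.58 = 0.1809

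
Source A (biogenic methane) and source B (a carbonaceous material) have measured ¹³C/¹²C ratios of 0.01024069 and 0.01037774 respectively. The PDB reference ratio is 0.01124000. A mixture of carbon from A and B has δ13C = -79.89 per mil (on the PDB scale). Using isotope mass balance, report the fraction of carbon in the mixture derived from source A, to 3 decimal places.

0.261

δ_A = (0.01024069/0.01124000 − 1)×1000 = (0.911093 − 1)×1000 = -88.907 per mil
δ_B = (0.01037774/0.01124000 − 1)×1000 = (0.923286 − 1)×1000 = -76.714 per mil
f_A = (δ_mix − δ_B)/(δ_A − δ_B) = (-79.89 − (-76.714))/(-88.907 − (-76.714))
f_A = -3.176 / -12.193 = 0.2605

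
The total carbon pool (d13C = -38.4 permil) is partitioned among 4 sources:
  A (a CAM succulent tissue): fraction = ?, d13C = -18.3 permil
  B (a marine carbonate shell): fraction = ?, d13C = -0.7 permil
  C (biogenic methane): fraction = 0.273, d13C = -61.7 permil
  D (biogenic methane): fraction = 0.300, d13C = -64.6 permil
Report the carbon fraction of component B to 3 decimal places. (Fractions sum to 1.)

0.320

Let f_B and f_A be the unknown fractions; fractions sum to 1 so f_B + f_A = 0.427.
Mass balance: Σ fᵢ·δᵢ = δ_bulk ⇒ f_B·(-0.7) + f_A·(-18.3) = -38.4 − (-36.224) = -2.176
Substitute f_A = 0.427 − f_B:
f_B·(-0.7 − -18.3) = -2.176 − 0.427×(-18.3) = 5.638
f_B = 5.638 / 17.6 = 0.3204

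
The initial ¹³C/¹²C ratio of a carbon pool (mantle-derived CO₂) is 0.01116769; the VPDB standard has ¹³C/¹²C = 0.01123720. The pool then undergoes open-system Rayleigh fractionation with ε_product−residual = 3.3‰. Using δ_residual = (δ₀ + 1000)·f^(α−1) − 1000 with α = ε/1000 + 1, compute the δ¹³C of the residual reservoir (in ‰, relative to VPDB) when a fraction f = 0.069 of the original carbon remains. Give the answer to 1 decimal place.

-14.9‰

δ₀ = (0.01116769/0.01123720 − 1)×1000 = (0.993814 − 1)×1000 = -6.186‰
α − 1 = ε/1000 = 0.0033
f^(α−1) = 0.069^(0.0033) = 0.991216
δ_res = (-6.186 + 1000) × 0.991216 − 1000 = 985.084 − 1000 = -14.92‰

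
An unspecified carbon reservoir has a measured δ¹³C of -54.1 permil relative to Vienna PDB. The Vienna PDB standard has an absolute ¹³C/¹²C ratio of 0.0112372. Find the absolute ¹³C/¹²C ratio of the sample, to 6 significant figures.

0.0106293

R_sample = R_standard × (δ¹³C/1000 + 1)
R_sample = 0.0112372 × (-54.1/1000 + 1) = 0.0112372 × 0.945900
R_sample = 0.0106293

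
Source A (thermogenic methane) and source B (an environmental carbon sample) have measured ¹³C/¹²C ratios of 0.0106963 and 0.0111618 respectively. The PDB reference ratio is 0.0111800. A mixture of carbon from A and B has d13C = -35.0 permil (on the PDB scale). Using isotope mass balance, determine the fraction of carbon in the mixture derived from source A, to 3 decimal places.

δ_A = (0.0106963/0.0111800 − 1)×1000 = (0.956735 − 1)×1000 = -43.265 permil
δ_B = (0.0111618/0.0111800 − 1)×1000 = (0.998372 − 1)×1000 = -1.628 permil
f_A = (δ_mix − δ_B)/(δ_A − δ_B) = (-35.0 − (-1.628))/(-43.265 − (-1.628))
f_A = -33.372 / -41.637 = 0.8015

0.802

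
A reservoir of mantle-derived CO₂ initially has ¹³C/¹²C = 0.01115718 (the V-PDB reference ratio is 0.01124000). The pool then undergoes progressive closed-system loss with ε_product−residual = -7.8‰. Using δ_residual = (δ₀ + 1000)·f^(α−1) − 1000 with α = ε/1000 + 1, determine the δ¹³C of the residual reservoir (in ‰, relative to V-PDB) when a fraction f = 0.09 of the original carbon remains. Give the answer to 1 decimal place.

δ₀ = (0.01115718/0.01124000 − 1)×1000 = (0.992632 − 1)×1000 = -7.368‰
α − 1 = ε/1000 = -0.0078
f^(α−1) = 0.09^(-0.0078) = 1.018959
δ_res = (-7.368 + 1000) × 1.018959 − 1000 = 1011.451 − 1000 = 11.45‰

11.5‰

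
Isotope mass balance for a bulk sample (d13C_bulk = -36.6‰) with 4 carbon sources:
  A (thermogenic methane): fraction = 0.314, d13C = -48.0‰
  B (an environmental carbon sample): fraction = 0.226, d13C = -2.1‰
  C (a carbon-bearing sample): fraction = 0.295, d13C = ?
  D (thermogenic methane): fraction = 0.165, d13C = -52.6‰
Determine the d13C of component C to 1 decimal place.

-41.9‰

Isotope mass balance: δ_bulk = Σ fᵢ·δᵢ.
-36.6 = 0.314×(-48.0) + 0.226×(-2.1) + 0.295×δ_C + 0.165×(-52.6)
0.295·δ_C = -36.6 − (-24.226) = -12.374
δ_C = -12.374 / 0.295 = -41.95‰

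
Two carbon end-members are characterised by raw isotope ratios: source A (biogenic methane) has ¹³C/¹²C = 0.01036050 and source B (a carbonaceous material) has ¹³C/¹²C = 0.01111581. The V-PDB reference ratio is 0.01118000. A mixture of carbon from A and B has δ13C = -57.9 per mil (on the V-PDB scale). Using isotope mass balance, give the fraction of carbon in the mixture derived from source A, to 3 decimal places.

δ_A = (0.01036050/0.01118000 − 1)×1000 = (0.926699 − 1)×1000 = -73.301 per mil
δ_B = (0.01111581/0.01118000 − 1)×1000 = (0.994258 − 1)×1000 = -5.742 per mil
f_A = (δ_mix − δ_B)/(δ_A − δ_B) = (-57.9 − (-5.742))/(-73.301 − (-5.742))
f_A = -52.158 / -67.559 = 0.7720

0.772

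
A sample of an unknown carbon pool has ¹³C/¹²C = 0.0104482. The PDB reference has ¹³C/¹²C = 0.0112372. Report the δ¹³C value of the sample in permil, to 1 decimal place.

-70.2 permil

δ¹³C = (R_sample / R_standard − 1) × 1000
R_sample / R_standard = 0.0104482 / 0.0112372 = 0.929787
δ¹³C = (0.929787 − 1) × 1000 = -70.21 permil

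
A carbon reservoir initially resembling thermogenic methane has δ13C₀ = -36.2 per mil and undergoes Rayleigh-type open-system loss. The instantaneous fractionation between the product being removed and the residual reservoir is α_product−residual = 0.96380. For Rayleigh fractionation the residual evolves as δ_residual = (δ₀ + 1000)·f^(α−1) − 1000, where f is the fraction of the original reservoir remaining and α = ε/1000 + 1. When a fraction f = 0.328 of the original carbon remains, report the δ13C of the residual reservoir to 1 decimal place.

Rayleigh residual: δ_res = (δ₀ + 1000)·f^(α−1) − 1000
α − 1 = -0.03620
f^(α−1) = 0.328^(-0.03620) = 1.041179
δ_res = (-36.2 + 1000) × 1.041179 − 1000 = 1003.488 − 1000 = 3.49 per mil

3.5 per mil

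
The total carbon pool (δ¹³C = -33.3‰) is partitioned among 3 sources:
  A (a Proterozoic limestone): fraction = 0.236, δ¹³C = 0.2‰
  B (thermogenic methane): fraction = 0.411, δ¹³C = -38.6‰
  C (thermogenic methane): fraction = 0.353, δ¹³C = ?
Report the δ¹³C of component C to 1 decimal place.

Isotope mass balance: δ_bulk = Σ fᵢ·δᵢ.
-33.3 = 0.236×(0.2) + 0.411×(-38.6) + 0.353×δ_C
0.353·δ_C = -33.3 − (-15.817) = -17.483
δ_C = -17.483 / 0.353 = -49.53‰

-49.5‰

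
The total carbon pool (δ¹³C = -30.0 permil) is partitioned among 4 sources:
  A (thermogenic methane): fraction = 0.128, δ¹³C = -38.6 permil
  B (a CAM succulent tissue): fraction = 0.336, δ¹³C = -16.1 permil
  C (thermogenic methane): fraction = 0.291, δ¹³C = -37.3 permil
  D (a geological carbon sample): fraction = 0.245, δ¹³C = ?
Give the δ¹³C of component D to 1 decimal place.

-35.9 permil

Isotope mass balance: δ_bulk = Σ fᵢ·δᵢ.
-30.0 = 0.128×(-38.6) + 0.336×(-16.1) + 0.291×(-37.3) + 0.245×δ_D
0.245·δ_D = -30.0 − (-21.205) = -8.795
δ_D = -8.795 / 0.245 = -35.90 permil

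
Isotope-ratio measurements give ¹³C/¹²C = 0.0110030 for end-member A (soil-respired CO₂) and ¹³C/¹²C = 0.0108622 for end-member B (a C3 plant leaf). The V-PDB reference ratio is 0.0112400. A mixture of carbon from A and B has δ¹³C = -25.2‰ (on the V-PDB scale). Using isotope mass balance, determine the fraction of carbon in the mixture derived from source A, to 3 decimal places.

0.672

δ_A = (0.0110030/0.0112400 − 1)×1000 = (0.978915 − 1)×1000 = -21.085‰
δ_B = (0.0108622/0.0112400 − 1)×1000 = (0.966388 − 1)×1000 = -33.612‰
f_A = (δ_mix − δ_B)/(δ_A − δ_B) = (-25.2 − (-33.612))/(-21.085 − (-33.612))
f_A = 8.412 / 12.527 = 0.6715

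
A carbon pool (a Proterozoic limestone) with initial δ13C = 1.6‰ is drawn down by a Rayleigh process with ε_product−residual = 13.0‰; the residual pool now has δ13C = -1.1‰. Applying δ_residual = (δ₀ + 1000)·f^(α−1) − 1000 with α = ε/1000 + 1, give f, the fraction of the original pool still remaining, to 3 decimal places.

0.812

α − 1 = ε/1000 = 0.0130
(δ_res + 1000)/(δ₀ + 1000) = (-1.1 + 1000)/(1.6 + 1000) = 998.9/1001.6 = 0.997304
f = 0.997304^(1/0.0130) = exp(ln(0.997304)/0.0130) = exp(-0.00270/0.0130)
f = exp(-0.2076) = 0.8125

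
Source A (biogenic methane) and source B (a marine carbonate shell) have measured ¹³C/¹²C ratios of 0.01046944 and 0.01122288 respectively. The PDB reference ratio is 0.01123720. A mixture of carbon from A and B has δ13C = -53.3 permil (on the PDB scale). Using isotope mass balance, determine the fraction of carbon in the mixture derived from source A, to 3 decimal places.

0.776

δ_A = (0.01046944/0.01123720 − 1)×1000 = (0.931677 − 1)×1000 = -68.323 permil
δ_B = (0.01122288/0.01123720 − 1)×1000 = (0.998726 − 1)×1000 = -1.274 permil
f_A = (δ_mix − δ_B)/(δ_A − δ_B) = (-53.3 − (-1.274))/(-68.323 − (-1.274))
f_A = -52.026 / -67.049 = 0.7759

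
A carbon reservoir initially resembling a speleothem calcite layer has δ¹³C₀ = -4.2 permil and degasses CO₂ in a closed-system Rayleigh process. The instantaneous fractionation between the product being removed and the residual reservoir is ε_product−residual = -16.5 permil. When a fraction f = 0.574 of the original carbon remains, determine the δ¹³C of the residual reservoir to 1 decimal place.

5.0 permil

Rayleigh residual: δ_res = (δ₀ + 1000)·f^(α−1) − 1000
α = ε/1000 + 1 = 0.98350, so α − 1 = -0.01650
f^(α−1) = 0.574^(-0.01650) = 1.009202
δ_res = (-4.2 + 1000) × 1.009202 − 1000 = 1004.963 − 1000 = 4.96 permil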